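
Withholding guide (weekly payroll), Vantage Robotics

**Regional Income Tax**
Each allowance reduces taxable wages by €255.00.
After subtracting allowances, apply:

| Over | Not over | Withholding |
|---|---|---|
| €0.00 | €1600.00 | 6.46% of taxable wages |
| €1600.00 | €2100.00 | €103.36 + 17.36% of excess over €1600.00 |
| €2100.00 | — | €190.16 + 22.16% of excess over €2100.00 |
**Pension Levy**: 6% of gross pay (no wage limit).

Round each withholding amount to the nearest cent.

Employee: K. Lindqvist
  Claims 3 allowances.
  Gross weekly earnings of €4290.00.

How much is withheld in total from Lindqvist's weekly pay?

Regional Income Tax: taxable = €4290.00 − 3×€255.00 = €3525.00
  €190.16 + 22.16% × (€3525.00 − €2100.00) = €190.16 + 22.16% × €1425.00 = €505.94
Pension Levy: 6% × €4290.00 = €257.40
Total: €505.94 + €257.40 = €763.34

€763.34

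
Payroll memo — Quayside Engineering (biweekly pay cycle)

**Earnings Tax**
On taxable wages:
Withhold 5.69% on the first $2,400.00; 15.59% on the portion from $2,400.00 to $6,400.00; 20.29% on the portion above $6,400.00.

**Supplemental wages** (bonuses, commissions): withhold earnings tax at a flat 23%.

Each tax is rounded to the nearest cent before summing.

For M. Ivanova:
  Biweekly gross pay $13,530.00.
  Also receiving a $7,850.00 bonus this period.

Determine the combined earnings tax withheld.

$4,012.34

Earnings Tax: taxable = $13,530.00
  $760.16 + 20.29% × ($13,530.00 − $6,400.00) = $760.16 + 20.29% × $7,130.00 = $2,206.84
Supplemental (23% flat on bonus): 23% × $7,850.00 = $1,805.50
Total earnings tax: $2,206.84 + $1,805.50 = $4,012.34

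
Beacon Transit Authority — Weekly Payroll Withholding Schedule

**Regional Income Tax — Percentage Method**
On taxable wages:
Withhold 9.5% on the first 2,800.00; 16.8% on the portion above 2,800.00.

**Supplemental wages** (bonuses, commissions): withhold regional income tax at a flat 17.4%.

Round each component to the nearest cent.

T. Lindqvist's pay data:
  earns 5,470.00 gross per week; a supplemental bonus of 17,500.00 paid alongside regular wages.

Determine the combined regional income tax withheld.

3,759.56

Regional Income Tax: taxable = 5,470.00
  266.00 + 16.8% × (5,470.00 − 2,800.00) = 266.00 + 16.8% × 2,670.00 = 714.56
Supplemental (17.4% flat on bonus): 17.4% × 17,500.00 = 3,045.00
Total regional income tax: 714.56 + 3,045.00 = 3,759.56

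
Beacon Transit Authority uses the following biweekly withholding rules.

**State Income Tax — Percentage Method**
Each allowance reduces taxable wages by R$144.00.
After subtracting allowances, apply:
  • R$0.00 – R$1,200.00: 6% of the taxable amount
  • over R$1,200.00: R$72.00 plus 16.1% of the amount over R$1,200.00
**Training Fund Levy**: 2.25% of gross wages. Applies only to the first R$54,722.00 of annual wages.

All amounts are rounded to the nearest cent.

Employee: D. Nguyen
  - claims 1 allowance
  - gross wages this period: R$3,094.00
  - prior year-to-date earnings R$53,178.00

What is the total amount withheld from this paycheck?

State Income Tax: taxable = R$3,094.00 − 1×R$144.00 = R$2,950.00
  R$72.00 + 16.1% × (R$2,950.00 − R$1,200.00) = R$72.00 + 16.1% × R$1,750.00 = R$353.75
Training Fund Levy: cap R$54,722.00 − YTD R$53,178.00 = R$1,544.00 subject; 2.25% × R$1,544.00 = R$34.74
Total: R$353.75 + R$34.74 = R$388.49

R$388.49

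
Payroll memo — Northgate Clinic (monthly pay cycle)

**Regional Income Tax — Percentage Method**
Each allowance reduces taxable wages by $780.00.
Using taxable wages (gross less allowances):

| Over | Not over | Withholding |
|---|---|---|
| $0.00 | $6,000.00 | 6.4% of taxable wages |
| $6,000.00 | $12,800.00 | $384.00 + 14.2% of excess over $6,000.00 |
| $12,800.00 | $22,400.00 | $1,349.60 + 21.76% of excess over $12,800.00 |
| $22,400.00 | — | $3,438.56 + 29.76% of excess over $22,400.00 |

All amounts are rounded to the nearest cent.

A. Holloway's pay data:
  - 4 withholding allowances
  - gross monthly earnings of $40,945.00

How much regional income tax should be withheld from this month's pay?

$8,029.04

Regional Income Tax: taxable = $40,945.00 − 4×$780.00 = $37,825.00
  $3,438.56 + 29.76% × ($37,825.00 − $22,400.00) = $3,438.56 + 29.76% × $15,425.00 = $8,029.04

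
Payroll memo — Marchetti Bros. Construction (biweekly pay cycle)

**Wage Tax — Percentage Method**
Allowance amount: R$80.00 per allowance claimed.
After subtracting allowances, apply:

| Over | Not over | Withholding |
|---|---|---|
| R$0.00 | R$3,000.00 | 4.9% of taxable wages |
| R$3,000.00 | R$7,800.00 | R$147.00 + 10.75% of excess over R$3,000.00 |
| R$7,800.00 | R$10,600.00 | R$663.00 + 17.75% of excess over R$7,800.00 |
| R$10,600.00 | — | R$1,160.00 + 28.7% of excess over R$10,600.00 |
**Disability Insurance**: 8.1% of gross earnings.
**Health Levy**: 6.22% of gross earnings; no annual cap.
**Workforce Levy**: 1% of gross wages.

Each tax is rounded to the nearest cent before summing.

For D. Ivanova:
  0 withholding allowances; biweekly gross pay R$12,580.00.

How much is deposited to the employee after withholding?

R$8,924.48

Wage Tax: taxable = R$12,580.00
  R$1,160.00 + 28.7% × (R$12,580.00 − R$10,600.00) = R$1,160.00 + 28.7% × R$1,980.00 = R$1,728.26
Disability Insurance: 8.1% × R$12,580.00 = R$1,018.98
Health Levy: 6.22% × R$12,580.00 = R$782.48
Workforce Levy: 1% × R$12,580.00 = R$125.80
Total withheld: R$1,728.26 + R$1,018.98 + R$782.48 + R$125.80 = R$3,655.52
Net pay: R$12,580.00 − R$3,655.52 = R$8,924.48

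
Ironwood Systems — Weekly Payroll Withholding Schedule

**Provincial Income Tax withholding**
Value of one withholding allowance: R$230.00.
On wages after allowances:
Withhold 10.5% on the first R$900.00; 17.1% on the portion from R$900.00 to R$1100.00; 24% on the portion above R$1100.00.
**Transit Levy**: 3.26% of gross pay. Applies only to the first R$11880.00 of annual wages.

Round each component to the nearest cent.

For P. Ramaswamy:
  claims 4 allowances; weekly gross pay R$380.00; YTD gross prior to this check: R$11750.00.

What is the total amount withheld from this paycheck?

R$4.24

Provincial Income Tax: taxable = R$380.00 − 4×R$230.00 = R$-540.00
  Taxable ≤ 0 → R$0.00
Transit Levy: cap R$11880.00 − YTD R$11750.00 = R$130.00 subject; 3.26% × R$130.00 = R$4.24
Total: R$0.00 + R$4.24 = R$4.24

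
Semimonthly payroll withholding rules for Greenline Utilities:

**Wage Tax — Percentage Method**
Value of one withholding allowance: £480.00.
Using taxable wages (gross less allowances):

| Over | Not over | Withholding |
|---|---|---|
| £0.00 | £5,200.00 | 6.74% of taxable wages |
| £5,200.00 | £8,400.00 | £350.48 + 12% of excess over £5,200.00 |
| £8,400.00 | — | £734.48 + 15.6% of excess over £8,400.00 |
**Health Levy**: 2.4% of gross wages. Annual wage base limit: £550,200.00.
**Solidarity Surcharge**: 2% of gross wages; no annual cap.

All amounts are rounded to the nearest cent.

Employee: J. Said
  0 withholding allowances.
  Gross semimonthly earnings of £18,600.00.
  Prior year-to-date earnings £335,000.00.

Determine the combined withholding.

£3,144.08

Wage Tax: taxable = £18,600.00
  £734.48 + 15.6% × (£18,600.00 − £8,400.00) = £734.48 + 15.6% × £10,200.00 = £2,325.68
Health Levy: 2.4% × £18,600.00 = £446.40
Solidarity Surcharge: 2% × £18,600.00 = £372.00
Total: £2,325.68 + £446.40 + £372.00 = £3,144.08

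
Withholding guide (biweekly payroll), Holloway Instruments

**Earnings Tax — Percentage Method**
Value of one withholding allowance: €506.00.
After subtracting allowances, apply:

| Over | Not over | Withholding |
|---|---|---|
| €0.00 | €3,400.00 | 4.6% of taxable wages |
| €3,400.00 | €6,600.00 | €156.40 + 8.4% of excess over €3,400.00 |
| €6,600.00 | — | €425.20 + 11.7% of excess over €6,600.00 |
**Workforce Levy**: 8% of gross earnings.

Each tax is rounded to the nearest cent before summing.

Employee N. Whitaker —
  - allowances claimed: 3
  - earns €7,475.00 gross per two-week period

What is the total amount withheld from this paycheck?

Earnings Tax: taxable = €7,475.00 − 3×€506.00 = €5,957.00
  €156.40 + 8.4% × (€5,957.00 − €3,400.00) = €156.40 + 8.4% × €2,557.00 = €371.19
Workforce Levy: 8% × €7,475.00 = €598.00
Total: €371.19 + €598.00 = €969.19

€969.19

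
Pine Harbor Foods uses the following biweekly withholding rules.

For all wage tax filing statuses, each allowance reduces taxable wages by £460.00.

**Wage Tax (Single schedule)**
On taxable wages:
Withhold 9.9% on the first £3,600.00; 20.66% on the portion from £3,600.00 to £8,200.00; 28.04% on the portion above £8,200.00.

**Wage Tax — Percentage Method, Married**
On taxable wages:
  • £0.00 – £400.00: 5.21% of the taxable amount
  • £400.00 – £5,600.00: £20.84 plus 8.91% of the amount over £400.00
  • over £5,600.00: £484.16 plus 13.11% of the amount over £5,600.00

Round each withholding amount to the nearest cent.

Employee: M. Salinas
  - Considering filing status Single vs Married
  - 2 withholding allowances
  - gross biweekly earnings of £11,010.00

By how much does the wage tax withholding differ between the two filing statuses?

£763.92

Wage Tax (Single): taxable = £11,010.00 − 2×£460.00 = £10,090.00
  £1,306.76 + 28.04% × (£10,090.00 − £8,200.00) = £1,306.76 + 28.04% × £1,890.00 = £1,836.72
Wage Tax (Married): taxable = £11,010.00 − 2×£460.00 = £10,090.00
  £484.16 + 13.11% × (£10,090.00 − £5,600.00) = £484.16 + 13.11% × £4,490.00 = £1,072.80
Difference: |£1,836.72 − £1,072.80| = £763.92 (higher under Single)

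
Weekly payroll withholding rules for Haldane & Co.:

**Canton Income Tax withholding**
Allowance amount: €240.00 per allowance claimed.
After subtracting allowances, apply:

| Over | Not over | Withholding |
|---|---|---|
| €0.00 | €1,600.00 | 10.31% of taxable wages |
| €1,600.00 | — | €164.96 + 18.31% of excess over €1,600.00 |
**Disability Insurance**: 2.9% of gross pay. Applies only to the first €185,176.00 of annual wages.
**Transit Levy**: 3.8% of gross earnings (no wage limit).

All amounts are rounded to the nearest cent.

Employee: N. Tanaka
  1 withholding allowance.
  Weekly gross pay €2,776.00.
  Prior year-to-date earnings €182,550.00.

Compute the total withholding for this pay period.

Canton Income Tax: taxable = €2,776.00 − 1×€240.00 = €2,536.00
  €164.96 + 18.31% × (€2,536.00 − €1,600.00) = €164.96 + 18.31% × €936.00 = €336.34
Disability Insurance: cap €185,176.00 − YTD €182,550.00 = €2,626.00 subject; 2.9% × €2,626.00 = €76.15
Transit Levy: 3.8% × €2,776.00 = €105.49
Total: €336.34 + €76.15 + €105.49 = €517.98

€517.98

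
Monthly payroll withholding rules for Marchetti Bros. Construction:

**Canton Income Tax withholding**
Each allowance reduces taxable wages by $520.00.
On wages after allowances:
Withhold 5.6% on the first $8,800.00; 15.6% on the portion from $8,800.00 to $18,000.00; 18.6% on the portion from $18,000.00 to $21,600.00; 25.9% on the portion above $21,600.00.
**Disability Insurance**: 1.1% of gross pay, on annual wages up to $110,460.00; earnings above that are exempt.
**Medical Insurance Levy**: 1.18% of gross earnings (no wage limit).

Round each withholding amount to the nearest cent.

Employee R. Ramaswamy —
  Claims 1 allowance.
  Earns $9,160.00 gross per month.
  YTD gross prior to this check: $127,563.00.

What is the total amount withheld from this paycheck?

$591.93

Canton Income Tax: taxable = $9,160.00 − 1×$520.00 = $8,640.00
  5.6% × $8,640.00 = $483.84
Disability Insurance: YTD $127,563.00 ≥ cap $110,460.00 → $0.00
Medical Insurance Levy: 1.18% × $9,160.00 = $108.09
Total: $483.84 + $0.00 + $108.09 = $591.93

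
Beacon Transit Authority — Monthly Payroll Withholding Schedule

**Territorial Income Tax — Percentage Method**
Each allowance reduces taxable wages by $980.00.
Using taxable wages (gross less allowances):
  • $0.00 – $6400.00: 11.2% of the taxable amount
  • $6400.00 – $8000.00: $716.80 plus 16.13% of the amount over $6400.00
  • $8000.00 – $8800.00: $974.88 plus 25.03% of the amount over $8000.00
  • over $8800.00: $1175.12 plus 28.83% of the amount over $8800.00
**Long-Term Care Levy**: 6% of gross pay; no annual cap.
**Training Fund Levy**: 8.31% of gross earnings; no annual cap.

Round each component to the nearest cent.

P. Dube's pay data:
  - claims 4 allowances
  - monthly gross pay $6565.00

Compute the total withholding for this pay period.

Territorial Income Tax: taxable = $6565.00 − 4×$980.00 = $2645.00
  11.2% × $2645.00 = $296.24
Long-Term Care Levy: 6% × $6565.00 = $393.90
Training Fund Levy: 8.31% × $6565.00 = $545.55
Total: $296.24 + $393.90 + $545.55 = $1235.69

$1235.69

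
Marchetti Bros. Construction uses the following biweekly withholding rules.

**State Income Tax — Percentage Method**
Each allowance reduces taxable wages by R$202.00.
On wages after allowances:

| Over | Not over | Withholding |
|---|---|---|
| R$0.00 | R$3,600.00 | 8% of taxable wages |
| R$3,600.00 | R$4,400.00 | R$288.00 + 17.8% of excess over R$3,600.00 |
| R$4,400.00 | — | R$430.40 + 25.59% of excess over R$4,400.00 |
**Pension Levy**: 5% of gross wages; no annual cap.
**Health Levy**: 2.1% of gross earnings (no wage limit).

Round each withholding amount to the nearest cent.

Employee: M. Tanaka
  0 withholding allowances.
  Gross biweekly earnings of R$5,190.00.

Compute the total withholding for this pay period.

R$1,001.05

State Income Tax: taxable = R$5,190.00
  R$430.40 + 25.59% × (R$5,190.00 − R$4,400.00) = R$430.40 + 25.59% × R$790.00 = R$632.56
Pension Levy: 5% × R$5,190.00 = R$259.50
Health Levy: 2.1% × R$5,190.00 = R$108.99
Total: R$632.56 + R$259.50 + R$108.99 = R$1,001.05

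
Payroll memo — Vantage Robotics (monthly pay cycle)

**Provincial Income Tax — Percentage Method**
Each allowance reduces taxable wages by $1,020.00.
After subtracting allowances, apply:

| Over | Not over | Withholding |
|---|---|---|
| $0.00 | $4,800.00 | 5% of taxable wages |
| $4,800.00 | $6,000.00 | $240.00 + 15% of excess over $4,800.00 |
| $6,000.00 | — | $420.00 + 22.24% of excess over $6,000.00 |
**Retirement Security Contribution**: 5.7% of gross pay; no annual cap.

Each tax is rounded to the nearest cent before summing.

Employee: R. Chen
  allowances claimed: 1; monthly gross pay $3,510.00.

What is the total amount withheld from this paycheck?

Provincial Income Tax: taxable = $3,510.00 − 1×$1,020.00 = $2,490.00
  5% × $2,490.00 = $124.50
Retirement Security Contribution: 5.7% × $3,510.00 = $200.07
Total: $124.50 + $200.07 = $324.57

$324.57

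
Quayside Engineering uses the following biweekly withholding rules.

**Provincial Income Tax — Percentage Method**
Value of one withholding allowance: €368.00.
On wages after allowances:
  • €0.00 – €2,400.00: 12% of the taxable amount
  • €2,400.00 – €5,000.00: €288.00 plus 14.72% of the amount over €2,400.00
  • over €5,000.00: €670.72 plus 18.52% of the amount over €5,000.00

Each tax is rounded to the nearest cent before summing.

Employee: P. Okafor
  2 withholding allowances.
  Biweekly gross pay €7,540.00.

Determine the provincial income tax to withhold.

Provincial Income Tax: taxable = €7,540.00 − 2×€368.00 = €6,804.00
  €670.72 + 18.52% × (€6,804.00 − €5,000.00) = €670.72 + 18.52% × €1,804.00 = €1,004.82

€1,004.82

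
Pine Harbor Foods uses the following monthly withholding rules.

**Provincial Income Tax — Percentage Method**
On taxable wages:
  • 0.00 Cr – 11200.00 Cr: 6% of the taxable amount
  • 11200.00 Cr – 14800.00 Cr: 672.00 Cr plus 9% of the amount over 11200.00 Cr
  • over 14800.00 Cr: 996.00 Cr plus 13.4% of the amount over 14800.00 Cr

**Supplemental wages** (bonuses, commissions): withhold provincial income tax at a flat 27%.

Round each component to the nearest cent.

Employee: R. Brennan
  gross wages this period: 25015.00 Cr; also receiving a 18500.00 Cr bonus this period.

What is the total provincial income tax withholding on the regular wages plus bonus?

7359.81 Cr

Provincial Income Tax: taxable = 25015.00 Cr
  996.00 Cr + 13.4% × (25015.00 Cr − 14800.00 Cr) = 996.00 Cr + 13.4% × 10215.00 Cr = 2364.81 Cr
Supplemental (27% flat on bonus): 27% × 18500.00 Cr = 4995.00 Cr
Total provincial income tax: 2364.81 Cr + 4995.00 Cr = 7359.81 Cr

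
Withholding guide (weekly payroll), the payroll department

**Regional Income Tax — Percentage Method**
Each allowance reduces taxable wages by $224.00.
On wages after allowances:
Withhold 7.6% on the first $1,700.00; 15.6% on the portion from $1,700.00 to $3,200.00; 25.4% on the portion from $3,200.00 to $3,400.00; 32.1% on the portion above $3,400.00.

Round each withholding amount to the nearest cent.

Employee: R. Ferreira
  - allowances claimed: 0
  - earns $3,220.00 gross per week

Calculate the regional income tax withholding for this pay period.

Regional Income Tax: taxable = $3,220.00
  $363.20 + 25.4% × ($3,220.00 − $3,200.00) = $363.20 + 25.4% × $20.00 = $368.28

$368.28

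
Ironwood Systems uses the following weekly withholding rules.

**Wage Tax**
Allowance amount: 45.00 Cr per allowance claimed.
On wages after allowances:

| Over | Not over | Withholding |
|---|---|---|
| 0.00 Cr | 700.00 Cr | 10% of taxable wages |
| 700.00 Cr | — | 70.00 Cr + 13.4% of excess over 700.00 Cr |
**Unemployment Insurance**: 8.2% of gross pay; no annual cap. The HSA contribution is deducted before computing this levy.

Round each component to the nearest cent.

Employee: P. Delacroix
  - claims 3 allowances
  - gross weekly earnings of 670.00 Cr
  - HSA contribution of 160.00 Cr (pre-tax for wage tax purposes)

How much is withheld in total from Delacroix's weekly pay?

79.32 Cr

Wage Tax: taxable = 670.00 Cr − 160.00 Cr − 3×45.00 Cr = 375.00 Cr
  10% × 375.00 Cr = 37.50 Cr
Unemployment Insurance: 8.2% × 510.00 Cr = 41.82 Cr
Total: 37.50 Cr + 41.82 Cr = 79.32 Cr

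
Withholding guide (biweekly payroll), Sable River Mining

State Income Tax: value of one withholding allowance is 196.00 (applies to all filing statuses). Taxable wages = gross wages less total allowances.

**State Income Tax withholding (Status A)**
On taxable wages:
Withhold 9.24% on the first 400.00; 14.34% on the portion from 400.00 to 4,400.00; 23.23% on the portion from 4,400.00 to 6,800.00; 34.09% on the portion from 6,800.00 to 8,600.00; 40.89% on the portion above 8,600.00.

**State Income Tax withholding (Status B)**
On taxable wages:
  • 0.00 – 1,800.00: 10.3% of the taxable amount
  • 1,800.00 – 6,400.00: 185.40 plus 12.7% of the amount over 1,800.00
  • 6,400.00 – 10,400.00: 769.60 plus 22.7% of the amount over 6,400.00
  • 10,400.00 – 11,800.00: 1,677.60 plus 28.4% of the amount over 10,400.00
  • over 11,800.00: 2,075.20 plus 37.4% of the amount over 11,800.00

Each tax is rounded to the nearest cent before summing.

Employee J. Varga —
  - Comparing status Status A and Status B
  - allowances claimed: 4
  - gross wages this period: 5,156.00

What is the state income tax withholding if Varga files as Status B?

State Income Tax (Status B): taxable = 5,156.00 − 4×196.00 = 4,372.00
  185.40 + 12.7% × (4,372.00 − 1,800.00) = 185.40 + 12.7% × 2,572.00 = 512.04

512.04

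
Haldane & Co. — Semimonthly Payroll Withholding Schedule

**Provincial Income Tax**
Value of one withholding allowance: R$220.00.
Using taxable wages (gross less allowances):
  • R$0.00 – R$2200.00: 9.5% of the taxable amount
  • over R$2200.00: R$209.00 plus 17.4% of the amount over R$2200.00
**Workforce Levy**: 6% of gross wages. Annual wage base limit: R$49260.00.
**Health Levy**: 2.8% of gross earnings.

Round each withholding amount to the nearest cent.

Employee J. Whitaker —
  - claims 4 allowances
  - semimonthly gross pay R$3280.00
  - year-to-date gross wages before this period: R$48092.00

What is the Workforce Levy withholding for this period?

Workforce Levy: cap R$49260.00 − YTD R$48092.00 = R$1168.00 subject; 6% × R$1168.00 = R$70.08

R$70.08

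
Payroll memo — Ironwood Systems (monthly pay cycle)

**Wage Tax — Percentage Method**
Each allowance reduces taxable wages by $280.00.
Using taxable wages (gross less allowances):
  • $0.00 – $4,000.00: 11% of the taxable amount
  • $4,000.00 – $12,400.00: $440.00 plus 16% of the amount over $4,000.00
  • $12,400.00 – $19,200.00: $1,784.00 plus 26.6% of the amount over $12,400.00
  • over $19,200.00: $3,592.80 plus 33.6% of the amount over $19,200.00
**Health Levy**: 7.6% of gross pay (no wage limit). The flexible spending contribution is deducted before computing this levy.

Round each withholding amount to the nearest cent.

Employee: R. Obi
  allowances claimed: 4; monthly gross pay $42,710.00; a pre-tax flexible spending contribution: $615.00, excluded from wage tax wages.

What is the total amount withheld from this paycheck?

$14,108.42

Wage Tax: taxable = $42,710.00 − $615.00 − 4×$280.00 = $40,975.00
  $3,592.80 + 33.6% × ($40,975.00 − $19,200.00) = $3,592.80 + 33.6% × $21,775.00 = $10,909.20
Health Levy: 7.6% × $42,095.00 = $3,199.22
Total: $10,909.20 + $3,199.22 = $14,108.42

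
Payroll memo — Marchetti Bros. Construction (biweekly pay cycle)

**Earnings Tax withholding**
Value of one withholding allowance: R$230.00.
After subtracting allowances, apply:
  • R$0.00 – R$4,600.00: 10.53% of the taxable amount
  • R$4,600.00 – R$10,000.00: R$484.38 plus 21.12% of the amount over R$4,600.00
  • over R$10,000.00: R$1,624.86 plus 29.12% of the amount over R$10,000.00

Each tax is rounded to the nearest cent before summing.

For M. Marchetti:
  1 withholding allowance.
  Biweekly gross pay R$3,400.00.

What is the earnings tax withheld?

R$333.80

Earnings Tax: taxable = R$3,400.00 − 1×R$230.00 = R$3,170.00
  10.53% × R$3,170.00 = R$333.80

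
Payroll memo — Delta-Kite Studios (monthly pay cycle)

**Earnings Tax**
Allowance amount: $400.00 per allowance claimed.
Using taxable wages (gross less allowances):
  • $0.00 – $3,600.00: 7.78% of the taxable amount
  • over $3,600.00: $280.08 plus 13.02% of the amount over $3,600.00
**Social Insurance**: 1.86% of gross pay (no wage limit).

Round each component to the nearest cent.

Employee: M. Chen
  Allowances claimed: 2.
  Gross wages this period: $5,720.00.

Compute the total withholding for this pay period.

Earnings Tax: taxable = $5,720.00 − 2×$400.00 = $4,920.00
  $280.08 + 13.02% × ($4,920.00 − $3,600.00) = $280.08 + 13.02% × $1,320.00 = $451.94
Social Insurance: 1.86% × $5,720.00 = $106.39
Total: $451.94 + $106.39 = $558.33

$558.33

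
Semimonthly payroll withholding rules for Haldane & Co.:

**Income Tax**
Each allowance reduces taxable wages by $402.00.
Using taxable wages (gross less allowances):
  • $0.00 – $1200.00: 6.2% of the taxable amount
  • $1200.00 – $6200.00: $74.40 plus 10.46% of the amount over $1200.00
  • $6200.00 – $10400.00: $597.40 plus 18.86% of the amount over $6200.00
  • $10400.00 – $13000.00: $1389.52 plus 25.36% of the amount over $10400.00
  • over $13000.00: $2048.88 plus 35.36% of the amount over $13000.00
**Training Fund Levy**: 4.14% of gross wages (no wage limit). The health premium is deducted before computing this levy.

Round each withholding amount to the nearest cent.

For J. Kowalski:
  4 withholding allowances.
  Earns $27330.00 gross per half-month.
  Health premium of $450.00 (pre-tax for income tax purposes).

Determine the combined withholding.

$7501.09

Income Tax: taxable = $27330.00 − $450.00 − 4×$402.00 = $25272.00
  $2048.88 + 35.36% × ($25272.00 − $13000.00) = $2048.88 + 35.36% × $12272.00 = $6388.26
Training Fund Levy: 4.14% × $26880.00 = $1112.83
Total: $6388.26 + $1112.83 = $7501.09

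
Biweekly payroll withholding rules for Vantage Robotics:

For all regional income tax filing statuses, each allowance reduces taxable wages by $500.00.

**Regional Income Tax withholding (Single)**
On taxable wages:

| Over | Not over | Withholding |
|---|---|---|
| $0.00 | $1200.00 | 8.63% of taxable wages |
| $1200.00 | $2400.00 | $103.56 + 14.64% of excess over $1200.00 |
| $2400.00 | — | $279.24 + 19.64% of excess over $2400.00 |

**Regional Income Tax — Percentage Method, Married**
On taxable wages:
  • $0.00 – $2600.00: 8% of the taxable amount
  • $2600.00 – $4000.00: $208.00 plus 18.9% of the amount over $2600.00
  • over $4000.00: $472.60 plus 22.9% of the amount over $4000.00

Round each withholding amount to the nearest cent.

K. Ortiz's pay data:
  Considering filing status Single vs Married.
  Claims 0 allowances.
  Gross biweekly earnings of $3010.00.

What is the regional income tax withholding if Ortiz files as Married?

Regional Income Tax (Married): taxable = $3010.00
  $208.00 + 18.9% × ($3010.00 − $2600.00) = $208.00 + 18.9% × $410.00 = $285.49

$285.49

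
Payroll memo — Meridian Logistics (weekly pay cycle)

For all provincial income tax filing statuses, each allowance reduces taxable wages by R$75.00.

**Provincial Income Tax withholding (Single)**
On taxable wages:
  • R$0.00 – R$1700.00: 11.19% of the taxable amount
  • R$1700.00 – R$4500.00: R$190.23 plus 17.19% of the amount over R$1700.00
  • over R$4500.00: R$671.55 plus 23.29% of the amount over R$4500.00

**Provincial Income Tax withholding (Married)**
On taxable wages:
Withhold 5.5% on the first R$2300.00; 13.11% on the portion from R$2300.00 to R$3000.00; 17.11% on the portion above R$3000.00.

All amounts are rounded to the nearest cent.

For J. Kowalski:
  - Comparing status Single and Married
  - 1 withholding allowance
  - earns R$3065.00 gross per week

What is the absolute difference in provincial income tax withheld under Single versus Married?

Provincial Income Tax (Single): taxable = R$3065.00 − 1×R$75.00 = R$2990.00
  R$190.23 + 17.19% × (R$2990.00 − R$1700.00) = R$190.23 + 17.19% × R$1290.00 = R$411.98
Provincial Income Tax (Married): taxable = R$3065.00 − 1×R$75.00 = R$2990.00
  R$126.50 + 13.11% × (R$2990.00 − R$2300.00) = R$126.50 + 13.11% × R$690.00 = R$216.96
Difference: |R$411.98 − R$216.96| = R$195.02 (higher under Single)

R$195.02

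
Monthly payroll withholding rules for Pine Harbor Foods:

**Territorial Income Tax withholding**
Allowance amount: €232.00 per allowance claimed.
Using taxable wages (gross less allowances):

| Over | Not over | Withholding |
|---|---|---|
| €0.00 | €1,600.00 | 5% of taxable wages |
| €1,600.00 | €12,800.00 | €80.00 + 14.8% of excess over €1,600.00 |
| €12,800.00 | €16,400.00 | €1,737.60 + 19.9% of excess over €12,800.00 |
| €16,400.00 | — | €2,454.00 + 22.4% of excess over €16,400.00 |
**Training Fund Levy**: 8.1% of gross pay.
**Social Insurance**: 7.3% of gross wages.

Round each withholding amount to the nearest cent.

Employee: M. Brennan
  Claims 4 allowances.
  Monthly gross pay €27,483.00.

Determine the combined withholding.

€8,961.10

Territorial Income Tax: taxable = €27,483.00 − 4×€232.00 = €26,555.00
  €2,454.00 + 22.4% × (€26,555.00 − €16,400.00) = €2,454.00 + 22.4% × €10,155.00 = €4,728.72
Training Fund Levy: 8.1% × €27,483.00 = €2,226.12
Social Insurance: 7.3% × €27,483.00 = €2,006.26
Total: €4,728.72 + €2,226.12 + €2,006.26 = €8,961.10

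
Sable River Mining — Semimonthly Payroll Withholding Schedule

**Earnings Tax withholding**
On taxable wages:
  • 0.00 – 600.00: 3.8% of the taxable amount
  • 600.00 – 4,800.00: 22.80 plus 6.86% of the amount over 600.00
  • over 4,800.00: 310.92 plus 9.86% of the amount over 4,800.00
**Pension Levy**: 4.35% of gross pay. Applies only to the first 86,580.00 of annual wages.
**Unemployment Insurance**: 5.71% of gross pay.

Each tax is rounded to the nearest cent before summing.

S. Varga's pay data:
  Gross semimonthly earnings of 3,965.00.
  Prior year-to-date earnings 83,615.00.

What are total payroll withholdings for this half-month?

Earnings Tax: taxable = 3,965.00
  22.80 + 6.86% × (3,965.00 − 600.00) = 22.80 + 6.86% × 3,365.00 = 253.64
Pension Levy: cap 86,580.00 − YTD 83,615.00 = 2,965.00 subject; 4.35% × 2,965.00 = 128.98
Unemployment Insurance: 5.71% × 3,965.00 = 226.40
Total: 253.64 + 128.98 + 226.40 = 609.02

609.02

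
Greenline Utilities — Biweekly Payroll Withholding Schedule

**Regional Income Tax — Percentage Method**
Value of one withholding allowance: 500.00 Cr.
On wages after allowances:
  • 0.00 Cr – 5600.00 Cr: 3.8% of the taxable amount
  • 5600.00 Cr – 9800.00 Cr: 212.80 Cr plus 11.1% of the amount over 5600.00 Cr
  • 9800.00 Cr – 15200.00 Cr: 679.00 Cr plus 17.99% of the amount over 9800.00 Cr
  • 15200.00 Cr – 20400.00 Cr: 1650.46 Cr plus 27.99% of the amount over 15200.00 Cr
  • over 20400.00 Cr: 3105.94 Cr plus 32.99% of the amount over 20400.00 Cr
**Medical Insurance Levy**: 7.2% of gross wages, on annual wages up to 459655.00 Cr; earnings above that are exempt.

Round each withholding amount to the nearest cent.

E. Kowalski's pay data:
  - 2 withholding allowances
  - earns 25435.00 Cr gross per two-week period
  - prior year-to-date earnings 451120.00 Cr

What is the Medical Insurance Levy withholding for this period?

Medical Insurance Levy: cap 459655.00 Cr − YTD 451120.00 Cr = 8535.00 Cr subject; 7.2% × 8535.00 Cr = 614.52 Cr

614.52 Cr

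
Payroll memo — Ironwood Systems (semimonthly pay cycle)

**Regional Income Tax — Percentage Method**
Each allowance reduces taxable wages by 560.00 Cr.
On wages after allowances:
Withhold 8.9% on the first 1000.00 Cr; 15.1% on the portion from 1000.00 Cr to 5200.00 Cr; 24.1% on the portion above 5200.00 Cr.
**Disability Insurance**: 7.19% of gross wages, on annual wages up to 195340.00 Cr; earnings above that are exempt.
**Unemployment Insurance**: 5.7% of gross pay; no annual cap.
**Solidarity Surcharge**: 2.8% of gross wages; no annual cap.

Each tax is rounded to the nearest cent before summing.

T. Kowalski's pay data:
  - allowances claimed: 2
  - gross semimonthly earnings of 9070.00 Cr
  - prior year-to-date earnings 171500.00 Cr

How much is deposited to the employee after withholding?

6260.97 Cr

Regional Income Tax: taxable = 9070.00 Cr − 2×560.00 Cr = 7950.00 Cr
  723.20 Cr + 24.1% × (7950.00 Cr − 5200.00 Cr) = 723.20 Cr + 24.1% × 2750.00 Cr = 1385.95 Cr
Disability Insurance: 7.19% × 9070.00 Cr = 652.13 Cr
Unemployment Insurance: 5.7% × 9070.00 Cr = 516.99 Cr
Solidarity Surcharge: 2.8% × 9070.00 Cr = 253.96 Cr
Total withheld: 1385.95 Cr + 652.13 Cr + 516.99 Cr + 253.96 Cr = 2809.03 Cr
Net pay: 9070.00 Cr − 2809.03 Cr = 6260.97 Cr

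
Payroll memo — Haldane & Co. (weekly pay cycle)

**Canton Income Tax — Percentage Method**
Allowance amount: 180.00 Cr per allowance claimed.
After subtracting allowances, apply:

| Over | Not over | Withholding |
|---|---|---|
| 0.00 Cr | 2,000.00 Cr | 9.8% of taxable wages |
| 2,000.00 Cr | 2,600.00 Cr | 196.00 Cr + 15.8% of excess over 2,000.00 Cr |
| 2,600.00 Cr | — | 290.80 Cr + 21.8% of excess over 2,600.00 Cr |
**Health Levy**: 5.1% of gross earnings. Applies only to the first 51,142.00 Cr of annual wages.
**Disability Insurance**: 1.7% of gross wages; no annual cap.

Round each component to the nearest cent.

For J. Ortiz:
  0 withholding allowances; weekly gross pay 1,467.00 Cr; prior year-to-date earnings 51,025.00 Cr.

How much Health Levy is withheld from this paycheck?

Health Levy: cap 51,142.00 Cr − YTD 51,025.00 Cr = 117.00 Cr subject; 5.1% × 117.00 Cr = 5.97 Cr

5.97 Cr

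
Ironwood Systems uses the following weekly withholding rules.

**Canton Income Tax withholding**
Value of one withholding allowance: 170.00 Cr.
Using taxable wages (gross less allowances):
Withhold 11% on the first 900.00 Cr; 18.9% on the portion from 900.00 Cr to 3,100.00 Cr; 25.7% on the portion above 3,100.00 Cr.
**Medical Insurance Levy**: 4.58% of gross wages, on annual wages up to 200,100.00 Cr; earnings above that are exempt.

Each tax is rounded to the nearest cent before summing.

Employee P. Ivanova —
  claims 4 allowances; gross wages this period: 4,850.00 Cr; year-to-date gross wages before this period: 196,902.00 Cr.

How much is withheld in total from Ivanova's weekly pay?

Canton Income Tax: taxable = 4,850.00 Cr − 4×170.00 Cr = 4,170.00 Cr
  514.80 Cr + 25.7% × (4,170.00 Cr − 3,100.00 Cr) = 514.80 Cr + 25.7% × 1,070.00 Cr = 789.79 Cr
Medical Insurance Levy: cap 200,100.00 Cr − YTD 196,902.00 Cr = 3,198.00 Cr subject; 4.58% × 3,198.00 Cr = 146.47 Cr
Total: 789.79 Cr + 146.47 Cr = 936.26 Cr

936.26 Cr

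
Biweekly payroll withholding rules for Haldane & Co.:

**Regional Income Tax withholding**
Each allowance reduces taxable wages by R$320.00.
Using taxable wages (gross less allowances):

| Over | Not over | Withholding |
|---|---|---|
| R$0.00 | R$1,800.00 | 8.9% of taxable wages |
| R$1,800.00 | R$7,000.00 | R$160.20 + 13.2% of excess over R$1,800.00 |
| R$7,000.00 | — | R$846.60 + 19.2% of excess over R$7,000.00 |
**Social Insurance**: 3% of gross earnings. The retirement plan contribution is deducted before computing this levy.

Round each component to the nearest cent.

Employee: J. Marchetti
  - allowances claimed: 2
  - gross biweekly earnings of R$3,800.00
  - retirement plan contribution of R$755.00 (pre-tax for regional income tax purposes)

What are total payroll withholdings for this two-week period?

Regional Income Tax: taxable = R$3,800.00 − R$755.00 − 2×R$320.00 = R$2,405.00
  R$160.20 + 13.2% × (R$2,405.00 − R$1,800.00) = R$160.20 + 13.2% × R$605.00 = R$240.06
Social Insurance: 3% × R$3,045.00 = R$91.35
Total: R$240.06 + R$91.35 = R$331.41

R$331.41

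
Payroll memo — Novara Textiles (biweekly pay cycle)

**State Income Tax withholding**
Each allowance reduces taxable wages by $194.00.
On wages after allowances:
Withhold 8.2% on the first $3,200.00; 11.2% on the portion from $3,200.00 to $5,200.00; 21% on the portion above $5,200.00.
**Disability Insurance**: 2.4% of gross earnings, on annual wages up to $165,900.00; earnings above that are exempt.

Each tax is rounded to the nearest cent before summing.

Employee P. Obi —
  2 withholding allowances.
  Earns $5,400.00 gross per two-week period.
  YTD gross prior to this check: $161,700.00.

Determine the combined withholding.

State Income Tax: taxable = $5,400.00 − 2×$194.00 = $5,012.00
  $262.40 + 11.2% × ($5,012.00 − $3,200.00) = $262.40 + 11.2% × $1,812.00 = $465.34
Disability Insurance: cap $165,900.00 − YTD $161,700.00 = $4,200.00 subject; 2.4% × $4,200.00 = $100.80
Total: $465.34 + $100.80 = $566.14

$566.14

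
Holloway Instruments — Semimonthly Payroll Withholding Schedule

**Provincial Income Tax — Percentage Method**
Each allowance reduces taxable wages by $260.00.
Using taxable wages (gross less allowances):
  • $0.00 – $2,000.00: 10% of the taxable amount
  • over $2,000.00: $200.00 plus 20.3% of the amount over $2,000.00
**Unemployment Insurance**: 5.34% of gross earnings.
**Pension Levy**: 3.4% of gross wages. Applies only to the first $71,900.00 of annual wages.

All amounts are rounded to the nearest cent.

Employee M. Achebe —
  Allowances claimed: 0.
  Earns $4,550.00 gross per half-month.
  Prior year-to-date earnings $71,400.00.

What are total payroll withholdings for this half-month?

$977.62

Provincial Income Tax: taxable = $4,550.00
  $200.00 + 20.3% × ($4,550.00 − $2,000.00) = $200.00 + 20.3% × $2,550.00 = $717.65
Unemployment Insurance: 5.34% × $4,550.00 = $242.97
Pension Levy: cap $71,900.00 − YTD $71,400.00 = $500.00 subject; 3.4% × $500.00 = $17.00
Total: $717.65 + $242.97 + $17.00 = $977.62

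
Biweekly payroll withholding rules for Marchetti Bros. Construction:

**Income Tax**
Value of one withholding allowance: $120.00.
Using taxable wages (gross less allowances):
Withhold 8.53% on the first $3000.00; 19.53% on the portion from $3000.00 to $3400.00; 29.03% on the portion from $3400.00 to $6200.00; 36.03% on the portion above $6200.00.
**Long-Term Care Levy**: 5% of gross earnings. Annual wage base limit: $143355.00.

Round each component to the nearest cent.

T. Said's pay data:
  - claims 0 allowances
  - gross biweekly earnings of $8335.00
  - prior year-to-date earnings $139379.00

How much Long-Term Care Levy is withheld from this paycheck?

$198.80

Long-Term Care Levy: cap $143355.00 − YTD $139379.00 = $3976.00 subject; 5% × $3976.00 = $198.80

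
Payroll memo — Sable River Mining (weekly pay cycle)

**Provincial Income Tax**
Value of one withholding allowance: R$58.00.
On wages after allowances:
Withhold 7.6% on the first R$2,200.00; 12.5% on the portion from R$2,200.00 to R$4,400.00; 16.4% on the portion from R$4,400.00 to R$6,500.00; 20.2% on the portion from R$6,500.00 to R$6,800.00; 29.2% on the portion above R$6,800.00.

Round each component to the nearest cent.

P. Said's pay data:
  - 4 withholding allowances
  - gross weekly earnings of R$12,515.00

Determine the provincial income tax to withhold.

Provincial Income Tax: taxable = R$12,515.00 − 4×R$58.00 = R$12,283.00
  R$847.20 + 29.2% × (R$12,283.00 − R$6,800.00) = R$847.20 + 29.2% × R$5,483.00 = R$2,448.24

R$2,448.24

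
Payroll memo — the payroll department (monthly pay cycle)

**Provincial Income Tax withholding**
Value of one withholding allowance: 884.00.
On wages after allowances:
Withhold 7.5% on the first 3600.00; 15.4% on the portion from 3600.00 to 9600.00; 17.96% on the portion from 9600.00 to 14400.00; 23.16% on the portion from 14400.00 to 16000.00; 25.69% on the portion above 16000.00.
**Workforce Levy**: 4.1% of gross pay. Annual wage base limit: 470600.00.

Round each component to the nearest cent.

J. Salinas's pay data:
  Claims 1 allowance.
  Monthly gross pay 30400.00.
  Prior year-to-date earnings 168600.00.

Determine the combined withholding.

7145.30

Provincial Income Tax: taxable = 30400.00 − 1×884.00 = 29516.00
  2426.64 + 25.69% × (29516.00 − 16000.00) = 2426.64 + 25.69% × 13516.00 = 5898.90
Workforce Levy: 4.1% × 30400.00 = 1246.40
Total: 5898.90 + 1246.40 = 7145.30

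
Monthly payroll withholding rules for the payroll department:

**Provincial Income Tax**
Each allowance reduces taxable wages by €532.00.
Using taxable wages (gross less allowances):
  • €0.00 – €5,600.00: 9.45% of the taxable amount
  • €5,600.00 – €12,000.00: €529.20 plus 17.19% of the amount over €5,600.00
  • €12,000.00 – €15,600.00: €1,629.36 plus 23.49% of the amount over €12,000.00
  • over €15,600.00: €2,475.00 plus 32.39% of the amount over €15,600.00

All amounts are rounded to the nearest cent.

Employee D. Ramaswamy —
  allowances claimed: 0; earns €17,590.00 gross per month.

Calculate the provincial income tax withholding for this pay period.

Provincial Income Tax: taxable = €17,590.00
  €2,475.00 + 32.39% × (€17,590.00 − €15,600.00) = €2,475.00 + 32.39% × €1,990.00 = €3,119.56

€3,119.56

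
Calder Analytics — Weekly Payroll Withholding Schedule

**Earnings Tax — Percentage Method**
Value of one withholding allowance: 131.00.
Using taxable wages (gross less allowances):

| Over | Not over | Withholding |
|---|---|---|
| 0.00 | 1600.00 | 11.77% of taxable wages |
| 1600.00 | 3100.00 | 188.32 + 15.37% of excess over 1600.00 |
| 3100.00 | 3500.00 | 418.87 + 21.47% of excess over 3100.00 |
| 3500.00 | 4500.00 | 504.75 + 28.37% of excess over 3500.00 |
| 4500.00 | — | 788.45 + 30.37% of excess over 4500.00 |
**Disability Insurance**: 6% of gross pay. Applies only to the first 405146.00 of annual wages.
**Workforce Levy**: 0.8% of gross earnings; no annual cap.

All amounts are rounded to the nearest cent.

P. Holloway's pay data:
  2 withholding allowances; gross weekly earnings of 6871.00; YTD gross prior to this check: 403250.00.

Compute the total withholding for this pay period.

Earnings Tax: taxable = 6871.00 − 2×131.00 = 6609.00
  788.45 + 30.37% × (6609.00 − 4500.00) = 788.45 + 30.37% × 2109.00 = 1428.95
Disability Insurance: cap 405146.00 − YTD 403250.00 = 1896.00 subject; 6% × 1896.00 = 113.76
Workforce Levy: 0.8% × 6871.00 = 54.97
Total: 1428.95 + 113.76 + 54.97 = 1597.68

1597.68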